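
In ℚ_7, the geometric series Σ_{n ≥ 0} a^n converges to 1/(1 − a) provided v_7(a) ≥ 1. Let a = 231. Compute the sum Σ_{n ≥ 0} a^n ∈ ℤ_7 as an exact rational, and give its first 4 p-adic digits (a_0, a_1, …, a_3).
Σ a^n = 1/(1 − a) = -1/230;  first 4 digits = (1, 5, 1, 1)

v_7(a) = 1 ≥ 1, so the series converges in ℤ_7 to 1/(1 − a) = 1/(1 − 231) = -1/230. Expand this rational in ℤ_7: compute digits iteratively via d_i = x_i mod 7, x_{i+1} = (x_i − d_i)/7. The first 4 digits are (1, 5, 1, 1).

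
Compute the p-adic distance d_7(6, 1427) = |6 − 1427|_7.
d_7(6, 1427) = 1/49

Step 1 — x − y = 6 − 1427 = -1421. Step 2 — v_7(-1421) = 2 (factor: -1421 = −(7^2 · 29); the sign does not affect v_p). Step 3 — |x − y|_7 = 7^{-2} = 1/49.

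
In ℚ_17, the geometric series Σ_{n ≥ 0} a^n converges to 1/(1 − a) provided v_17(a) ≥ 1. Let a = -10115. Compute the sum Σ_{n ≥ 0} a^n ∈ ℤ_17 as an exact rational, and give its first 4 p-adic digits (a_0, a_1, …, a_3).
Σ a^n = 1/(1 − a) = 1/10116;  first 4 digits = (1, 0, 16, 14)

v_17(a) = 2 ≥ 1, so the series converges in ℤ_17 to 1/(1 − a) = 1/(1 − (-10115)) = 1/10116. Expand this rational in ℤ_17: compute digits iteratively via d_i = x_i mod 17, x_{i+1} = (x_i − d_i)/17. The first 4 digits are (1, 0, 16, 14).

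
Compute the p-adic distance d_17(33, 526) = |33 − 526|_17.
d_17(33, 526) = 1/17

Step 1 — x − y = 33 − 526 = -493. Step 2 — v_17(-493) = 1 (factor: -493 = −(17^1 · 29); the sign does not affect v_p). Step 3 — |x − y|_17 = 17^{-1} = 1/17.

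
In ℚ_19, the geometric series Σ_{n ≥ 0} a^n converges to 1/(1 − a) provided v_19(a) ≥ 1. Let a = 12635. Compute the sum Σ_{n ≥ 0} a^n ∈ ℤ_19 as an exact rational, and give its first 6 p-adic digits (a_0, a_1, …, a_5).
Σ a^n = 1/(1 − a) = -1/12634;  first 6 digits = (1, 0, 16, 1, 9, 7)

v_19(a) = 2 ≥ 1, so the series converges in ℤ_19 to 1/(1 − a) = 1/(1 − 12635) = -1/12634. Expand this rational in ℤ_19: compute digits iteratively via d_i = x_i mod 19, x_{i+1} = (x_i − d_i)/19. The first 6 digits are (1, 0, 16, 1, 9, 7).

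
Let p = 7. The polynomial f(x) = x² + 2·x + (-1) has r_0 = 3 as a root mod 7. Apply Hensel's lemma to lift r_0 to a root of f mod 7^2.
r_1 = 38 (mod 49)

Hensel: r_{i+1} = r_i − f(r_i)·(f′(r_i))^{-1} mod 7^{i+2}, f′(x) = 2x + 2. Iterate:
  r_0 = 3 (mod 7)
  r_1 = 38 (mod 49)
Final: r = 38 satisfies f(r) ≡ 0 mod 7^2.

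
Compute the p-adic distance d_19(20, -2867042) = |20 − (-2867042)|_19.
d_19(20, -2867042) = 1/130321

Step 1 — x − y = 20 − (-2867042) = 2867062. Step 2 — v_19(2867062) = 4 (factor: 2867062 = (19^4 · 22); the sign does not affect v_p). Step 3 — |x − y|_19 = 19^{-4} = 1/130321.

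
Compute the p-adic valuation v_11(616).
v_11(616) = 1

v_11(n) is the largest exponent k such that 11^k divides n. Factor out: 616 = 11^1 · 56. (Sign doesn't affect v_p.) So v_11(616) = 1.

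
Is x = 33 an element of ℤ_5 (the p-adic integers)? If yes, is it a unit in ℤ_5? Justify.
x ∈ ℤ_5^× (unit); v_5(x) = 0

ℤ_5 = {x ∈ ℚ_5 : v_5(x) ≥ 0} and ℤ_5^× = {x ∈ ℤ_5 : v_5(x) = 0}. Here v_5(33) = v_5(num) − v_5(den) = 0; compare against these criteria.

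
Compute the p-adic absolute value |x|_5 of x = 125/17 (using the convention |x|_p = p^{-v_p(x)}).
|125/17|_5 = 1/125

Step 1 — compute v_5(x) by factoring powers of 5 out of the numerator and denominator: v_5(125/17) = 3. Step 2 — apply |x|_p = p^{-v_p(x)} = 5^{-3} = 1/125.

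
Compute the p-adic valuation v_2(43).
v_2(43) = 0

v_2(n) is the largest exponent k such that 2^k divides n. Factor out: 43 = 2^0 · 43. (Sign doesn't affect v_p.) So v_2(43) = 0.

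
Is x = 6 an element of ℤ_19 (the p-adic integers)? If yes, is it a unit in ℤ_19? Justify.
x ∈ ℤ_19^× (unit); v_19(x) = 0

ℤ_19 = {x ∈ ℚ_19 : v_19(x) ≥ 0} and ℤ_19^× = {x ∈ ℤ_19 : v_19(x) = 0}. Here v_19(6) = v_19(num) − v_19(den) = 0; compare against these criteria.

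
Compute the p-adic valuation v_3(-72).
v_3(-72) = 2

v_3(n) is the largest exponent k such that 3^k divides n. Factor out: -72 = -3^2 · 8. (Sign doesn't affect v_p.) So v_3(-72) = 2.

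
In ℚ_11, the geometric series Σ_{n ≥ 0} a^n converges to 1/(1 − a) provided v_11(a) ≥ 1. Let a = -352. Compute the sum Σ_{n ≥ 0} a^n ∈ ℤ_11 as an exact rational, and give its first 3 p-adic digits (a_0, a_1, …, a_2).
Σ a^n = 1/(1 − a) = 1/353;  first 3 digits = (1, 1, 9)

v_11(a) = 1 ≥ 1, so the series converges in ℤ_11 to 1/(1 − a) = 1/(1 − (-352)) = 1/353. Expand this rational in ℤ_11: compute digits iteratively via d_i = x_i mod 11, x_{i+1} = (x_i − d_i)/11. The first 3 digits are (1, 1, 9).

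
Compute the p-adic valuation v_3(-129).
v_3(-129) = 1

v_3(n) is the largest exponent k such that 3^k divides n. Factor out: -129 = -3^1 · 43. (Sign doesn't affect v_p.) So v_3(-129) = 1.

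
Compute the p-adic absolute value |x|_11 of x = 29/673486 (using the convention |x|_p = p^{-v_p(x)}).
|29/673486|_11 = 14641

Step 1 — compute v_11(x) by factoring powers of 11 out of the numerator and denominator: v_11(29/673486) = -4. Step 2 — apply |x|_p = p^{-v_p(x)} = 11^{4} = 14641.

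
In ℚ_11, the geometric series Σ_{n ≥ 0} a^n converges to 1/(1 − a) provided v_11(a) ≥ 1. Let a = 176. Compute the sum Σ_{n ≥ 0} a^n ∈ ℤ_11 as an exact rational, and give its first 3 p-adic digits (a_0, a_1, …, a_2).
Σ a^n = 1/(1 − a) = -1/175;  first 3 digits = (1, 5, 4)

v_11(a) = 1 ≥ 1, so the series converges in ℤ_11 to 1/(1 − a) = 1/(1 − 176) = -1/175. Expand this rational in ℤ_11: compute digits iteratively via d_i = x_i mod 11, x_{i+1} = (x_i − d_i)/11. The first 3 digits are (1, 5, 4).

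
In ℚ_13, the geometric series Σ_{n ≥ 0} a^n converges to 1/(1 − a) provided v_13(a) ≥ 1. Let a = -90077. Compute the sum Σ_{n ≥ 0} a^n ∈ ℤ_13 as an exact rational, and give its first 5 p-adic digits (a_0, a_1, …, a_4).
Σ a^n = 1/(1 − a) = 1/90078;  first 5 digits = (1, 0, 0, 11, 9)

v_13(a) = 3 ≥ 1, so the series converges in ℤ_13 to 1/(1 − a) = 1/(1 − (-90077)) = 1/90078. Expand this rational in ℤ_13: compute digits iteratively via d_i = x_i mod 13, x_{i+1} = (x_i − d_i)/13. The first 5 digits are (1, 0, 0, 11, 9).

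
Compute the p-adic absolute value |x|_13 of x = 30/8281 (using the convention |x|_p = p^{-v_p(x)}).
|30/8281|_13 = 169

Step 1 — compute v_13(x) by factoring powers of 13 out of the numerator and denominator: v_13(30/8281) = -2. Step 2 — apply |x|_p = p^{-v_p(x)} = 13^{2} = 169.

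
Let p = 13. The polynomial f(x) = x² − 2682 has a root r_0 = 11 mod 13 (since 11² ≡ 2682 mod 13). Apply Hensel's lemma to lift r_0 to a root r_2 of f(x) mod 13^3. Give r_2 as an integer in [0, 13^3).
r_2 = 1948 (mod 2197)

Hensel's recurrence: r_{i+1} = r_i − f(r_i)·(f′(r_i))^{-1} mod 13^{i+2}, with f′(x) = 2x. Iterate:
  r_0 = 11 (mod 13)
  r_1 = 89 (mod 169)
  r_2 = 1948 (mod 2197)
Final: r_2 = 1948, and one checks f(r_2) ≡ 0 mod 13^3.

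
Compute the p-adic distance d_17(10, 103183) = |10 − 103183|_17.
d_17(10, 103183) = 1/4913

Step 1 — x − y = 10 − 103183 = -103173. Step 2 — v_17(-103173) = 3 (factor: -103173 = −(17^3 · 21); the sign does not affect v_p). Step 3 — |x − y|_17 = 17^{-3} = 1/4913.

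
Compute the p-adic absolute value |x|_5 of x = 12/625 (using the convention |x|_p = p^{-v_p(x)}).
|12/625|_5 = 625

Step 1 — compute v_5(x) by factoring powers of 5 out of the numerator and denominator: v_5(12/625) = -4. Step 2 — apply |x|_p = p^{-v_p(x)} = 5^{4} = 625.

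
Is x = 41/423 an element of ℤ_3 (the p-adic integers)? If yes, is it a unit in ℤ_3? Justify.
x ∉ ℤ_3 (v_3(x) = -2 < 0)

ℤ_3 = {x ∈ ℚ_3 : v_3(x) ≥ 0} and ℤ_3^× = {x ∈ ℤ_3 : v_3(x) = 0}. Here v_3(41/423) = v_3(num) − v_3(den) = -2; compare against these criteria.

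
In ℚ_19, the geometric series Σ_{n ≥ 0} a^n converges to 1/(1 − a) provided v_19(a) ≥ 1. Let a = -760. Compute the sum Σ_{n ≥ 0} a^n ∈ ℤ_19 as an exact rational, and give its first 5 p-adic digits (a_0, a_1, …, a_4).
Σ a^n = 1/(1 − a) = 1/761;  first 5 digits = (1, 17, 1, 0, 15)

v_19(a) = 1 ≥ 1, so the series converges in ℤ_19 to 1/(1 − a) = 1/(1 − (-760)) = 1/761. Expand this rational in ℤ_19: compute digits iteratively via d_i = x_i mod 19, x_{i+1} = (x_i − d_i)/19. The first 5 digits are (1, 17, 1, 0, 15).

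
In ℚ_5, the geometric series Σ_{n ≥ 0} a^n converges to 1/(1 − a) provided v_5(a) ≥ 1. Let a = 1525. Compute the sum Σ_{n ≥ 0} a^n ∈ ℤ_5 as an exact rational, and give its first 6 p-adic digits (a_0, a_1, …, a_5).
Σ a^n = 1/(1 − a) = -1/1524;  first 6 digits = (1, 0, 1, 2, 3, 4)

v_5(a) = 2 ≥ 1, so the series converges in ℤ_5 to 1/(1 − a) = 1/(1 − 1525) = -1/1524. Expand this rational in ℤ_5: compute digits iteratively via d_i = x_i mod 5, x_{i+1} = (x_i − d_i)/5. The first 6 digits are (1, 0, 1, 2, 3, 4).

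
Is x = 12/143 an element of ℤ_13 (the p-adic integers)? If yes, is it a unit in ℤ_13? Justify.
x ∉ ℤ_13 (v_13(x) = -1 < 0)

ℤ_13 = {x ∈ ℚ_13 : v_13(x) ≥ 0} and ℤ_13^× = {x ∈ ℤ_13 : v_13(x) = 0}. Here v_13(12/143) = v_13(num) − v_13(den) = -1; compare against these criteria.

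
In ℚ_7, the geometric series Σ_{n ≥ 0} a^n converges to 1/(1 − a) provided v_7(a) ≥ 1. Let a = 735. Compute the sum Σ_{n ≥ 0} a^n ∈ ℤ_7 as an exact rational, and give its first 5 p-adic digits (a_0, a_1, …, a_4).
Σ a^n = 1/(1 − a) = -1/734;  first 5 digits = (1, 0, 1, 2, 1)

v_7(a) = 2 ≥ 1, so the series converges in ℤ_7 to 1/(1 − a) = 1/(1 − 735) = -1/734. Expand this rational in ℤ_7: compute digits iteratively via d_i = x_i mod 7, x_{i+1} = (x_i − d_i)/7. The first 5 digits are (1, 0, 1, 2, 1).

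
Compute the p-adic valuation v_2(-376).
v_2(-376) = 3

v_2(n) is the largest exponent k such that 2^k divides n. Factor out: -376 = -2^3 · 47. (Sign doesn't affect v_p.) So v_2(-376) = 3.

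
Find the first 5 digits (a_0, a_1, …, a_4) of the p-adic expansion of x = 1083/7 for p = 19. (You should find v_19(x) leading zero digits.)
(a_0, …, a_4) = (0, 0, 14, 2, 8)

v_19(1083/7) = 2, so a_0 = ... = a_1 = 0. Factor out: x = 19^2 · u with u = 3/7 a unit in ℤ_19. Expand u iteratively via a_{v+i} = u_i mod 19, u_{i+1} = (u_i − a_{v+i})/19:
  u_0 = 3/7;  a_2 = 14;  u_1 = (u_0 − 14)/19 = -5/7
  u_1 = -5/7;  a_3 = 2;  u_2 = (u_1 − 2)/19 = -1/7
  u_2 = -1/7;  a_4 = 8;  u_3 = (u_2 − 8)/19 = -3/7
Digits: (0, 0, 14, 2, 8).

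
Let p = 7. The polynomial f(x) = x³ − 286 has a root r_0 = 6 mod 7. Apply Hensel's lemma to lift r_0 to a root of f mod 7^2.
r_1 = 13 (mod 49)

Hensel: r_{i+1} = r_i − f(r_i)/f′(r_i) mod 7^{i+2}, where f′(x) = 3x². Iterate:
  r_0 = 6 (mod 7)
  r_1 = 13 (mod 49)
Final: r = 13 with f(r) ≡ 0 mod 7^2.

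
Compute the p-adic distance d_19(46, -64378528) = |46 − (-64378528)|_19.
d_19(46, -64378528) = 1/2476099

Step 1 — x − y = 46 − (-64378528) = 64378574. Step 2 — v_19(64378574) = 5 (factor: 64378574 = (19^5 · 26); the sign does not affect v_p). Step 3 — |x − y|_19 = 19^{-5} = 1/2476099.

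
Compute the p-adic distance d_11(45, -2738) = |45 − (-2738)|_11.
d_11(45, -2738) = 1/121

Step 1 — x − y = 45 − (-2738) = 2783. Step 2 — v_11(2783) = 2 (factor: 2783 = (11^2 · 23); the sign does not affect v_p). Step 3 — |x − y|_11 = 11^{-2} = 1/121.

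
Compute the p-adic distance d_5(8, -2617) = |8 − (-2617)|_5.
d_5(8, -2617) = 1/125

Step 1 — x − y = 8 − (-2617) = 2625. Step 2 — v_5(2625) = 3 (factor: 2625 = (5^3 · 21); the sign does not affect v_p). Step 3 — |x − y|_5 = 5^{-3} = 1/125.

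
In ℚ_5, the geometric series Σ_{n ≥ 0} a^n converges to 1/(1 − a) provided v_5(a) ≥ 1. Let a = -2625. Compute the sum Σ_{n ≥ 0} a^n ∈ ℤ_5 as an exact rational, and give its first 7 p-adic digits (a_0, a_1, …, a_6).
Σ a^n = 1/(1 − a) = 1/2626;  first 7 digits = (1, 0, 0, 4, 0, 4, 0)

v_5(a) = 3 ≥ 1, so the series converges in ℤ_5 to 1/(1 − a) = 1/(1 − (-2625)) = 1/2626. Expand this rational in ℤ_5: compute digits iteratively via d_i = x_i mod 5, x_{i+1} = (x_i − d_i)/5. The first 7 digits are (1, 0, 0, 4, 0, 4, 0).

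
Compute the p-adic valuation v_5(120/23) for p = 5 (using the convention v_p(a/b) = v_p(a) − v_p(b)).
v_5(120/23) = 1

Factor powers of 5 from the numerator and denominator of the reduced fraction: 120 = 5^1 · 24 and 23 = 5^0 · 23. Apply v_p(a/b) = v_p(a) − v_p(b): v_5(120/23) = 1 − 0 = 1.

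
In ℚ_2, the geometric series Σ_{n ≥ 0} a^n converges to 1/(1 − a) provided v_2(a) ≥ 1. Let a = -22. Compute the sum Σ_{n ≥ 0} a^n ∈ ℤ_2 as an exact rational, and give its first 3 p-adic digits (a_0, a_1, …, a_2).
Σ a^n = 1/(1 − a) = 1/23;  first 3 digits = (1, 1, 1)

v_2(a) = 1 ≥ 1, so the series converges in ℤ_2 to 1/(1 − a) = 1/(1 − (-22)) = 1/23. Expand this rational in ℤ_2: compute digits iteratively via d_i = x_i mod 2, x_{i+1} = (x_i − d_i)/2. The first 3 digits are (1, 1, 1).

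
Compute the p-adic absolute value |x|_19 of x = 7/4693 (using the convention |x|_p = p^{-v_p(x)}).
|7/4693|_19 = 361

Step 1 — compute v_19(x) by factoring powers of 19 out of the numerator and denominator: v_19(7/4693) = -2. Step 2 — apply |x|_p = p^{-v_p(x)} = 19^{2} = 361.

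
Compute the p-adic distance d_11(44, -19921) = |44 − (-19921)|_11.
d_11(44, -19921) = 1/1331

Step 1 — x − y = 44 − (-19921) = 19965. Step 2 — v_11(19965) = 3 (factor: 19965 = (11^3 · 15); the sign does not affect v_p). Step 3 — |x − y|_11 = 11^{-3} = 1/1331.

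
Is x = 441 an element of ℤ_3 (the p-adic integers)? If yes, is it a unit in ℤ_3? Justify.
x ∈ ℤ_3 but not a unit; v_3(x) = 2 > 0

ℤ_3 = {x ∈ ℚ_3 : v_3(x) ≥ 0} and ℤ_3^× = {x ∈ ℤ_3 : v_3(x) = 0}. Here v_3(441) = v_3(num) − v_3(den) = 2; compare against these criteria.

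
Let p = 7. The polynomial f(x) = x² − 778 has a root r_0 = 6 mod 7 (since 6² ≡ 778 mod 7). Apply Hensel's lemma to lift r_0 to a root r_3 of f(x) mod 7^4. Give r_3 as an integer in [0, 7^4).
r_3 = 517 (mod 2401)

Hensel's recurrence: r_{i+1} = r_i − f(r_i)·(f′(r_i))^{-1} mod 7^{i+2}, with f′(x) = 2x. Iterate:
  r_0 = 6 (mod 7)
  r_1 = 27 (mod 49)
  r_2 = 174 (mod 343)
  r_3 = 517 (mod 2401)
Final: r_3 = 517, and one checks f(r_3) ≡ 0 mod 7^4.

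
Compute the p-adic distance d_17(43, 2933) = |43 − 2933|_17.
d_17(43, 2933) = 1/289

Step 1 — x − y = 43 − 2933 = -2890. Step 2 — v_17(-2890) = 2 (factor: -2890 = −(17^2 · 10); the sign does not affect v_p). Step 3 — |x − y|_17 = 17^{-2} = 1/289.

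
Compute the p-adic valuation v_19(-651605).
v_19(-651605) = 4

v_19(n) is the largest exponent k such that 19^k divides n. Factor out: -651605 = -19^4 · 5. (Sign doesn't affect v_p.) So v_19(-651605) = 4.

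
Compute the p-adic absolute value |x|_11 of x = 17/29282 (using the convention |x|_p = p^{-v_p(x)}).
|17/29282|_11 = 14641

Step 1 — compute v_11(x) by factoring powers of 11 out of the numerator and denominator: v_11(17/29282) = -4. Step 2 — apply |x|_p = p^{-v_p(x)} = 11^{4} = 14641.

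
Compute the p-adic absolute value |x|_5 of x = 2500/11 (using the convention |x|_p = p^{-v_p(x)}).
|2500/11|_5 = 1/625

Step 1 — compute v_5(x) by factoring powers of 5 out of the numerator and denominator: v_5(2500/11) = 4. Step 2 — apply |x|_p = p^{-v_p(x)} = 5^{-4} = 1/625.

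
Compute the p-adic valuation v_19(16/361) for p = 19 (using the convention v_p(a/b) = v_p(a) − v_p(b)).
v_19(16/361) = -2

Factor powers of 19 from the numerator and denominator of the reduced fraction: 16 = 19^0 · 16 and 361 = 19^2 · 1. Apply v_p(a/b) = v_p(a) − v_p(b): v_19(16/361) = 0 − 2 = -2.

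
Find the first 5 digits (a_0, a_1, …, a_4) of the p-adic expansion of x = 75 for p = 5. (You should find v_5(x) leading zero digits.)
(a_0, …, a_4) = (0, 0, 3, 0, 0)

v_5(75) = 2, so a_0 = ... = a_1 = 0. Factor out: x = 5^2 · u with u = 3 a unit in ℤ_5. Expand u iteratively via a_{v+i} = u_i mod 5, u_{i+1} = (u_i − a_{v+i})/5:
  u_0 = 3;  a_2 = 3;  u_1 = (u_0 − 3)/5 = 0
  u_1 = 0;  a_3 = 0;  u_2 = (u_1 − 0)/5 = 0
  u_2 = 0;  a_4 = 0;  u_3 = (u_2 − 0)/5 = 0
Digits: (0, 0, 3, 0, 0).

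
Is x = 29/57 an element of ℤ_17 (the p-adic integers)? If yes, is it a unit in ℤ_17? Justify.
x ∈ ℤ_17^× (unit); v_17(x) = 0

ℤ_17 = {x ∈ ℚ_17 : v_17(x) ≥ 0} and ℤ_17^× = {x ∈ ℤ_17 : v_17(x) = 0}. Here v_17(29/57) = v_17(num) − v_17(den) = 0; compare against these criteria.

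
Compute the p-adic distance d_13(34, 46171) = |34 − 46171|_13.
d_13(34, 46171) = 1/2197

Step 1 — x − y = 34 − 46171 = -46137. Step 2 — v_13(-46137) = 3 (factor: -46137 = −(13^3 · 21); the sign does not affect v_p). Step 3 — |x − y|_13 = 13^{-3} = 1/2197.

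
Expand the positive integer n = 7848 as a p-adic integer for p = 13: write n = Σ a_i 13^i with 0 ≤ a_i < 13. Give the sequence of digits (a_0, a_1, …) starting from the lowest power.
(a_0, a_1, …) = (9, 5, 7, 3)

Repeated division by 13 gives the digits low-to-high: 7848 = 9 + 5·13^1 + 7·13^2 + 3·13^3. Digit sequence: (9, 5, 7, 3).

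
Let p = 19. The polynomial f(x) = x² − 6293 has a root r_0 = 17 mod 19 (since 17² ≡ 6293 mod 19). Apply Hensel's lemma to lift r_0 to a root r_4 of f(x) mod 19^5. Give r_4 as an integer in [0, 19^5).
r_4 = 2301696 (mod 2476099)

Hensel's recurrence: r_{i+1} = r_i − f(r_i)·(f′(r_i))^{-1} mod 19^{i+2}, with f′(x) = 2x. Iterate:
  r_0 = 17 (mod 19)
  r_1 = 321 (mod 361)
  r_2 = 3931 (mod 6859)
  r_3 = 86239 (mod 130321)
  r_4 = 2301696 (mod 2476099)
Final: r_4 = 2301696, and one checks f(r_4) ≡ 0 mod 19^5.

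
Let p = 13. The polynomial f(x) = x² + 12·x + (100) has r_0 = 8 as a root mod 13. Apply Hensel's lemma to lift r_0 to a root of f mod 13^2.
r_1 = 47 (mod 169)

Hensel: r_{i+1} = r_i − f(r_i)·(f′(r_i))^{-1} mod 13^{i+2}, f′(x) = 2x + 12. Iterate:
  r_0 = 8 (mod 13)
  r_1 = 47 (mod 169)
Final: r = 47 satisfies f(r) ≡ 0 mod 13^2.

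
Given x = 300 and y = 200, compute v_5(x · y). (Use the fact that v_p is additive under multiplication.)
v_5(60000) = 4

v_p(x) = 2 (factor: 300 = 5^2 · 12); v_p(y) = 2 (factor: 200 = 5^2 · 8). Additivity: v_p(xy) = v_p(x) + v_p(y) = 2 + 2 = 4. (Direct check: xy = 60000 = 5^4 · (96).)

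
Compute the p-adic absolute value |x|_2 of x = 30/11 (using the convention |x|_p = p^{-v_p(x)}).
|30/11|_2 = 1/2

Step 1 — compute v_2(x) by factoring powers of 2 out of the numerator and denominator: v_2(30/11) = 1. Step 2 — apply |x|_p = p^{-v_p(x)} = 2^{-1} = 1/2.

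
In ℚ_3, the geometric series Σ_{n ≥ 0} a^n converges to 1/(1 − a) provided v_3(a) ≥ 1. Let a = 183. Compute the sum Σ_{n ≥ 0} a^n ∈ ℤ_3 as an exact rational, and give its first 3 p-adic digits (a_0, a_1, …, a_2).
Σ a^n = 1/(1 − a) = -1/182;  first 3 digits = (1, 1, 0)

v_3(a) = 1 ≥ 1, so the series converges in ℤ_3 to 1/(1 − a) = 1/(1 − 183) = -1/182. Expand this rational in ℤ_3: compute digits iteratively via d_i = x_i mod 3, x_{i+1} = (x_i − d_i)/3. The first 3 digits are (1, 1, 0).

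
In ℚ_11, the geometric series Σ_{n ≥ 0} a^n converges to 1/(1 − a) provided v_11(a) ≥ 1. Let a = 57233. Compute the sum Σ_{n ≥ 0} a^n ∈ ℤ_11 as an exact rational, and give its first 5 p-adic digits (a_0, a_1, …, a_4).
Σ a^n = 1/(1 − a) = -1/57232;  first 5 digits = (1, 0, 0, 10, 3)

v_11(a) = 3 ≥ 1, so the series converges in ℤ_11 to 1/(1 − a) = 1/(1 − 57233) = -1/57232. Expand this rational in ℤ_11: compute digits iteratively via d_i = x_i mod 11, x_{i+1} = (x_i − d_i)/11. The first 5 digits are (1, 0, 0, 10, 3).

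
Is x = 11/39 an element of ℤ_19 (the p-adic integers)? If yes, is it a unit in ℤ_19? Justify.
x ∈ ℤ_19^× (unit); v_19(x) = 0

ℤ_19 = {x ∈ ℚ_19 : v_19(x) ≥ 0} and ℤ_19^× = {x ∈ ℤ_19 : v_19(x) = 0}. Here v_19(11/39) = v_19(num) − v_19(den) = 0; compare against these criteria.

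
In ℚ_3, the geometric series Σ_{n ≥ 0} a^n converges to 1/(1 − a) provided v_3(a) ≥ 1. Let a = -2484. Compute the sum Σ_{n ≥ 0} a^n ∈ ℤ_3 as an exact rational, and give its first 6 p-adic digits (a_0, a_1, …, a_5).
Σ a^n = 1/(1 − a) = 1/2485;  first 6 digits = (1, 0, 0, 1, 2, 1)

v_3(a) = 3 ≥ 1, so the series converges in ℤ_3 to 1/(1 − a) = 1/(1 − (-2484)) = 1/2485. Expand this rational in ℤ_3: compute digits iteratively via d_i = x_i mod 3, x_{i+1} = (x_i − d_i)/3. The first 6 digits are (1, 0, 0, 1, 2, 1).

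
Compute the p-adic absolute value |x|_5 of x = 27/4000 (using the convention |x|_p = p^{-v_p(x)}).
|27/4000|_5 = 125

Step 1 — compute v_5(x) by factoring powers of 5 out of the numerator and denominator: v_5(27/4000) = -3. Step 2 — apply |x|_p = p^{-v_p(x)} = 5^{3} = 125.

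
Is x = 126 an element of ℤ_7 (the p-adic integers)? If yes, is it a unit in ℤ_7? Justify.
x ∈ ℤ_7 but not a unit; v_7(x) = 1 > 0

ℤ_7 = {x ∈ ℚ_7 : v_7(x) ≥ 0} and ℤ_7^× = {x ∈ ℤ_7 : v_7(x) = 0}. Here v_7(126) = v_7(num) − v_7(den) = 1; compare against these criteria.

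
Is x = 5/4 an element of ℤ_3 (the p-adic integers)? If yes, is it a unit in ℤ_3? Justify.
x ∈ ℤ_3^× (unit); v_3(x) = 0

ℤ_3 = {x ∈ ℚ_3 : v_3(x) ≥ 0} and ℤ_3^× = {x ∈ ℤ_3 : v_3(x) = 0}. Here v_3(5/4) = v_3(num) − v_3(den) = 0; compare against these criteria.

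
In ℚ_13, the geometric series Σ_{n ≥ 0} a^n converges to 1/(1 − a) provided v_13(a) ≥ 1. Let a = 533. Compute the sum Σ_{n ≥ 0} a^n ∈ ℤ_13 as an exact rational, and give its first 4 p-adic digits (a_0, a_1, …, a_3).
Σ a^n = 1/(1 − a) = -1/532;  first 4 digits = (1, 2, 7, 7)

v_13(a) = 1 ≥ 1, so the series converges in ℤ_13 to 1/(1 − a) = 1/(1 − 533) = -1/532. Expand this rational in ℤ_13: compute digits iteratively via d_i = x_i mod 13, x_{i+1} = (x_i − d_i)/13. The first 4 digits are (1, 2, 7, 7).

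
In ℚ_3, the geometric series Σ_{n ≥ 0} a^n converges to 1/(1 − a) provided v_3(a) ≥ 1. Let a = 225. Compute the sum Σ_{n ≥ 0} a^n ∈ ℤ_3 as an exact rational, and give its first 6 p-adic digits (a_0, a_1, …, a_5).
Σ a^n = 1/(1 − a) = -1/224;  first 6 digits = (1, 0, 1, 2, 0, 2)

v_3(a) = 2 ≥ 1, so the series converges in ℤ_3 to 1/(1 − a) = 1/(1 − 225) = -1/224. Expand this rational in ℤ_3: compute digits iteratively via d_i = x_i mod 3, x_{i+1} = (x_i − d_i)/3. The first 6 digits are (1, 0, 1, 2, 0, 2).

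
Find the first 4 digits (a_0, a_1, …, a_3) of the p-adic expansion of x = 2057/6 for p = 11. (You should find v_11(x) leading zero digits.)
(a_0, …, a_3) = (0, 0, 1, 2)

v_11(2057/6) = 2, so a_0 = ... = a_1 = 0. Factor out: x = 11^2 · u with u = 17/6 a unit in ℤ_11. Expand u iteratively via a_{v+i} = u_i mod 11, u_{i+1} = (u_i − a_{v+i})/11:
  u_0 = 17/6;  a_2 = 1;  u_1 = (u_0 − 1)/11 = 1/6
  u_1 = 1/6;  a_3 = 2;  u_2 = (u_1 − 2)/11 = -1/6
Digits: (0, 0, 1, 2).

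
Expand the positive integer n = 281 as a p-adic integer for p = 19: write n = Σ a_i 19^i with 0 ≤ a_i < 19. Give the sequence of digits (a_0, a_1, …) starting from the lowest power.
(a_0, a_1, …) = (15, 14)

Repeated division by 19 gives the digits low-to-high: 281 = 15 + 14·19^1. Digit sequence: (15, 14).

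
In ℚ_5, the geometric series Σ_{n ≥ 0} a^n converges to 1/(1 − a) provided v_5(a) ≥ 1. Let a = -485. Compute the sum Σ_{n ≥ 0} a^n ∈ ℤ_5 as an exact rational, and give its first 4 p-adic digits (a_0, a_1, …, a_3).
Σ a^n = 1/(1 − a) = 1/486;  first 4 digits = (1, 3, 4, 4)

v_5(a) = 1 ≥ 1, so the series converges in ℤ_5 to 1/(1 − a) = 1/(1 − (-485)) = 1/486. Expand this rational in ℤ_5: compute digits iteratively via d_i = x_i mod 5, x_{i+1} = (x_i − d_i)/5. The first 4 digits are (1, 3, 4, 4).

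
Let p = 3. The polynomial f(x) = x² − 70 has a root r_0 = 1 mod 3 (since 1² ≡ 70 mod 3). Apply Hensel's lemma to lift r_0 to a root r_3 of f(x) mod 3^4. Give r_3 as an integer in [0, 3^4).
r_3 = 31 (mod 81)

Hensel's recurrence: r_{i+1} = r_i − f(r_i)·(f′(r_i))^{-1} mod 3^{i+2}, with f′(x) = 2x. Iterate:
  r_0 = 1 (mod 3)
  r_1 = 4 (mod 9)
  r_2 = 4 (mod 27)
  r_3 = 31 (mod 81)
Final: r_3 = 31, and one checks f(r_3) ≡ 0 mod 3^4.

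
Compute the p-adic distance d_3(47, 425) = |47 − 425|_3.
d_3(47, 425) = 1/27

Step 1 — x − y = 47 − 425 = -378. Step 2 — v_3(-378) = 3 (factor: -378 = −(3^3 · 14); the sign does not affect v_p). Step 3 — |x − y|_3 = 3^{-3} = 1/27.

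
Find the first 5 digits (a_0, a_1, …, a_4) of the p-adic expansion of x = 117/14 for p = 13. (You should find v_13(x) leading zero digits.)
(a_0, …, a_4) = (0, 9, 4, 8, 4)

v_13(117/14) = 1, so a_0 = ... = a_0 = 0. Factor out: x = 13^1 · u with u = 9/14 a unit in ℤ_13. Expand u iteratively via a_{v+i} = u_i mod 13, u_{i+1} = (u_i − a_{v+i})/13:
  u_0 = 9/14;  a_1 = 9;  u_1 = (u_0 − 9)/13 = -9/14
  u_1 = -9/14;  a_2 = 4;  u_2 = (u_1 − 4)/13 = -5/14
  u_2 = -5/14;  a_3 = 8;  u_3 = (u_2 − 8)/13 = -9/14
  u_3 = -9/14;  a_4 = 4;  u_4 = (u_3 − 4)/13 = -5/14
Digits: (0, 9, 4, 8, 4).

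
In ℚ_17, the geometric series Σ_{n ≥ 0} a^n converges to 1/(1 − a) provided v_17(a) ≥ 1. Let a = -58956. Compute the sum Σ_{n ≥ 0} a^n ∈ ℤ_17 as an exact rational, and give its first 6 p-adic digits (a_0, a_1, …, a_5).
Σ a^n = 1/(1 − a) = 1/58957;  first 6 digits = (1, 0, 0, 5, 16, 16)

v_17(a) = 3 ≥ 1, so the series converges in ℤ_17 to 1/(1 − a) = 1/(1 − (-58956)) = 1/58957. Expand this rational in ℤ_17: compute digits iteratively via d_i = x_i mod 17, x_{i+1} = (x_i − d_i)/17. The first 6 digits are (1, 0, 0, 5, 16, 16).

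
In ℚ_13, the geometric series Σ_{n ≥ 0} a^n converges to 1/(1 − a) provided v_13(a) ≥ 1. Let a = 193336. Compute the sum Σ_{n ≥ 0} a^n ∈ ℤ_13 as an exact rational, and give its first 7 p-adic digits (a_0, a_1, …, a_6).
Σ a^n = 1/(1 − a) = -1/193335;  first 7 digits = (1, 0, 0, 10, 6, 0, 9)

v_13(a) = 3 ≥ 1, so the series converges in ℤ_13 to 1/(1 − a) = 1/(1 − 193336) = -1/193335. Expand this rational in ℤ_13: compute digits iteratively via d_i = x_i mod 13, x_{i+1} = (x_i − d_i)/13. The first 7 digits are (1, 0, 0, 10, 6, 0, 9).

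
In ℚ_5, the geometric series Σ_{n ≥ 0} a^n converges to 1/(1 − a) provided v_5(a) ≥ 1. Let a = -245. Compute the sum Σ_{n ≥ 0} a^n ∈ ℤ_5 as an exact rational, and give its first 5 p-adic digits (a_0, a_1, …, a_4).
Σ a^n = 1/(1 − a) = 1/246;  first 5 digits = (1, 1, 1, 4, 1)

v_5(a) = 1 ≥ 1, so the series converges in ℤ_5 to 1/(1 − a) = 1/(1 − (-245)) = 1/246. Expand this rational in ℤ_5: compute digits iteratively via d_i = x_i mod 5, x_{i+1} = (x_i − d_i)/5. The first 5 digits are (1, 1, 1, 4, 1).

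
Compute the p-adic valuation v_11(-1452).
v_11(-1452) = 2

v_11(n) is the largest exponent k such that 11^k divides n. Factor out: -1452 = -11^2 · 12. (Sign doesn't affect v_p.) So v_11(-1452) = 2.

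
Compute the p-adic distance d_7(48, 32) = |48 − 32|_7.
d_7(48, 32) = 1

Step 1 — x − y = 48 − 32 = 16. Step 2 — v_7(16) = 0 (factor: 16 = (7^0 · 16); the sign does not affect v_p). Step 3 — |x − y|_7 = 7^{0} = 1.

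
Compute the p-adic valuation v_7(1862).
v_7(1862) = 2

v_7(n) is the largest exponent k such that 7^k divides n. Factor out: 1862 = 7^2 · 38. (Sign doesn't affect v_p.) So v_7(1862) = 2.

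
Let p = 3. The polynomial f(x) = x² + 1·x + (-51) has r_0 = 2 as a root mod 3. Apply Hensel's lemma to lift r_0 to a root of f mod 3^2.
r_1 = 2 (mod 9)

Hensel: r_{i+1} = r_i − f(r_i)·(f′(r_i))^{-1} mod 3^{i+2}, f′(x) = 2x + 1. Iterate:
  r_0 = 2 (mod 3)
  r_1 = 2 (mod 9)
Final: r = 2 satisfies f(r) ≡ 0 mod 3^2.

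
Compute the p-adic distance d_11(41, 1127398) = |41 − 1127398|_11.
d_11(41, 1127398) = 1/161051

Step 1 — x − y = 41 − 1127398 = -1127357. Step 2 — v_11(-1127357) = 5 (factor: -1127357 = −(11^5 · 7); the sign does not affect v_p). Step 3 — |x − y|_11 = 11^{-5} = 1/161051.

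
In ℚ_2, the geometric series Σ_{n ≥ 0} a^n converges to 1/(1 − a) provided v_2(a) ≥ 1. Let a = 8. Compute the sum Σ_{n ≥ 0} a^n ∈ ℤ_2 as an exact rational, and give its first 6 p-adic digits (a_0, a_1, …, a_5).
Σ a^n = 1/(1 − a) = -1/7;  first 6 digits = (1, 0, 0, 1, 0, 0)

v_2(a) = 3 ≥ 1, so the series converges in ℤ_2 to 1/(1 − a) = 1/(1 − 8) = -1/7. Expand this rational in ℤ_2: compute digits iteratively via d_i = x_i mod 2, x_{i+1} = (x_i − d_i)/2. The first 6 digits are (1, 0, 0, 1, 0, 0).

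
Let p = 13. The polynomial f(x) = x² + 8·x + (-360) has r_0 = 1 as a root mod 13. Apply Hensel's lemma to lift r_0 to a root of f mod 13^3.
r_2 = 1743 (mod 2197)

Hensel: r_{i+1} = r_i − f(r_i)·(f′(r_i))^{-1} mod 13^{i+2}, f′(x) = 2x + 8. Iterate:
  r_0 = 1 (mod 13)
  r_1 = 53 (mod 169)
  r_2 = 1743 (mod 2197)
Final: r = 1743 satisfies f(r) ≡ 0 mod 13^3.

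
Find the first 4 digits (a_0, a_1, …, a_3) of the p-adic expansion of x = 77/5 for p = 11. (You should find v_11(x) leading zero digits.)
(a_0, …, a_3) = (0, 8, 6, 6)

v_11(77/5) = 1, so a_0 = ... = a_0 = 0. Factor out: x = 11^1 · u with u = 7/5 a unit in ℤ_11. Expand u iteratively via a_{v+i} = u_i mod 11, u_{i+1} = (u_i − a_{v+i})/11:
  u_0 = 7/5;  a_1 = 8;  u_1 = (u_0 − 8)/11 = -3/5
  u_1 = -3/5;  a_2 = 6;  u_2 = (u_1 − 6)/11 = -3/5
  u_2 = -3/5;  a_3 = 6;  u_3 = (u_2 − 6)/11 = -3/5
Digits: (0, 8, 6, 6).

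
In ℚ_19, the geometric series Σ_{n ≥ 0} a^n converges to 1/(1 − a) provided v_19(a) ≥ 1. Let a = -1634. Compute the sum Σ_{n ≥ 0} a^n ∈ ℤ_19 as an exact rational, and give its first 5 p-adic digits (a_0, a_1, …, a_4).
Σ a^n = 1/(1 − a) = 1/1635;  first 5 digits = (1, 9, 0, 16, 8)

v_19(a) = 1 ≥ 1, so the series converges in ℤ_19 to 1/(1 − a) = 1/(1 − (-1634)) = 1/1635. Expand this rational in ℤ_19: compute digits iteratively via d_i = x_i mod 19, x_{i+1} = (x_i − d_i)/19. The first 5 digits are (1, 9, 0, 16, 8).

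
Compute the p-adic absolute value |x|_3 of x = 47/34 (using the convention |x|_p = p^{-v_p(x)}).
|47/34|_3 = 1

Step 1 — compute v_3(x) by factoring powers of 3 out of the numerator and denominator: v_3(47/34) = 0. Step 2 — apply |x|_p = p^{-v_p(x)} = 3^{0} = 1.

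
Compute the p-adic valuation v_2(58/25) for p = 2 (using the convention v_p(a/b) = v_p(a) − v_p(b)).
v_2(58/25) = 1

Factor powers of 2 from the numerator and denominator of the reduced fraction: 58 = 2^1 · 29 and 25 = 2^0 · 25. Apply v_p(a/b) = v_p(a) − v_p(b): v_2(58/25) = 1 − 0 = 1.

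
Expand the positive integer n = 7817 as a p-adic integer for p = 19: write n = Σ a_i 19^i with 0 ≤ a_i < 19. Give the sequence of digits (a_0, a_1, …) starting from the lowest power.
(a_0, a_1, …) = (8, 12, 2, 1)

Repeated division by 19 gives the digits low-to-high: 7817 = 8 + 12·19^1 + 2·19^2 + 1·19^3. Digit sequence: (8, 12, 2, 1).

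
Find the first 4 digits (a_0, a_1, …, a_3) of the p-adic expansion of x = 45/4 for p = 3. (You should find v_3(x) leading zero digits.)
(a_0, …, a_3) = (0, 0, 2, 2)

v_3(45/4) = 2, so a_0 = ... = a_1 = 0. Factor out: x = 3^2 · u with u = 5/4 a unit in ℤ_3. Expand u iteratively via a_{v+i} = u_i mod 3, u_{i+1} = (u_i − a_{v+i})/3:
  u_0 = 5/4;  a_2 = 2;  u_1 = (u_0 − 2)/3 = -1/4
  u_1 = -1/4;  a_3 = 2;  u_2 = (u_1 − 2)/3 = -3/4
Digits: (0, 0, 2, 2).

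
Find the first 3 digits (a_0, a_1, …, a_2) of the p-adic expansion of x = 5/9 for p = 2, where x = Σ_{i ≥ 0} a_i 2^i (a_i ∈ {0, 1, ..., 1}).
(a_0, …, a_2) = (1, 0, 1)

v_2(5/9) = 0 (numerator and denominator both coprime to 2), so x ∈ ℤ_2^×. Compute digits iteratively via a_i = x_i mod 2, x_{i+1} = (x_i − a_i)/2, with x_0 = x:
  x_0 = 5/9;  a_0 = 1;  x_1 = (x_0 − 1)/2 = -2/9
  x_1 = -2/9;  a_1 = 0;  x_2 = (x_1 − 0)/2 = -1/9
  x_2 = -1/9;  a_2 = 1;  x_3 = (x_2 − 1)/2 = -5/9
Digits: (1, 0, 1).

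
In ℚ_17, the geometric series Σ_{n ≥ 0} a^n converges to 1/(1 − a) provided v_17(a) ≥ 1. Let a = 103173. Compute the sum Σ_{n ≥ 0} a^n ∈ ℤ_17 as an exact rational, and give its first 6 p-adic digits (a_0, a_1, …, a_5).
Σ a^n = 1/(1 − a) = -1/103172;  first 6 digits = (1, 0, 0, 4, 1, 0)

v_17(a) = 3 ≥ 1, so the series converges in ℤ_17 to 1/(1 − a) = 1/(1 − 103173) = -1/103172. Expand this rational in ℤ_17: compute digits iteratively via d_i = x_i mod 17, x_{i+1} = (x_i − d_i)/17. The first 6 digits are (1, 0, 0, 4, 1, 0).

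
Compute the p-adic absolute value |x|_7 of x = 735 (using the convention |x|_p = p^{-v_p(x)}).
|735|_7 = 1/49

Step 1 — compute v_7(x) by factoring powers of 7 out of the numerator and denominator: v_7(735) = 2. Step 2 — apply |x|_p = p^{-v_p(x)} = 7^{-2} = 1/49.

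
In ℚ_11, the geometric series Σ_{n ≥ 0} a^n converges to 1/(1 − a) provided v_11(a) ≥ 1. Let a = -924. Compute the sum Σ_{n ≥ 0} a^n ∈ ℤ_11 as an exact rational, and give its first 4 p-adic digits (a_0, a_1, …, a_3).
Σ a^n = 1/(1 − a) = 1/925;  first 4 digits = (1, 4, 8, 0)

v_11(a) = 1 ≥ 1, so the series converges in ℤ_11 to 1/(1 − a) = 1/(1 − (-924)) = 1/925. Expand this rational in ℤ_11: compute digits iteratively via d_i = x_i mod 11, x_{i+1} = (x_i − d_i)/11. The first 4 digits are (1, 4, 8, 0).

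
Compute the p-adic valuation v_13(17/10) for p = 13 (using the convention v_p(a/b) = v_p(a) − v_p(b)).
v_13(17/10) = 0

Factor powers of 13 from the numerator and denominator of the reduced fraction: 17 = 13^0 · 17 and 10 = 13^0 · 10. Apply v_p(a/b) = v_p(a) − v_p(b): v_13(17/10) = 0 − 0 = 0.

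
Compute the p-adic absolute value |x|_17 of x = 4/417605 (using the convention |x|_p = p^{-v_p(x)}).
|4/417605|_17 = 83521

Step 1 — compute v_17(x) by factoring powers of 17 out of the numerator and denominator: v_17(4/417605) = -4. Step 2 — apply |x|_p = p^{-v_p(x)} = 17^{4} = 83521.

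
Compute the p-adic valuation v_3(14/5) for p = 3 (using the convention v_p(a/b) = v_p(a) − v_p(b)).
v_3(14/5) = 0

Factor powers of 3 from the numerator and denominator of the reduced fraction: 14 = 3^0 · 14 and 5 = 3^0 · 5. Apply v_p(a/b) = v_p(a) − v_p(b): v_3(14/5) = 0 − 0 = 0.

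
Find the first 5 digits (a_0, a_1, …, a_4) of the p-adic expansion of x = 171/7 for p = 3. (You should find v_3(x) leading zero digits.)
(a_0, …, a_4) = (0, 0, 1, 1, 2)

v_3(171/7) = 2, so a_0 = ... = a_1 = 0. Factor out: x = 3^2 · u with u = 19/7 a unit in ℤ_3. Expand u iteratively via a_{v+i} = u_i mod 3, u_{i+1} = (u_i − a_{v+i})/3:
  u_0 = 19/7;  a_2 = 1;  u_1 = (u_0 − 1)/3 = 4/7
  u_1 = 4/7;  a_3 = 1;  u_2 = (u_1 − 1)/3 = -1/7
  u_2 = -1/7;  a_4 = 2;  u_3 = (u_2 − 2)/3 = -5/7
Digits: (0, 0, 1, 1, 2).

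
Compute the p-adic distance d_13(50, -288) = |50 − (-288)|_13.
d_13(50, -288) = 1/169

Step 1 — x − y = 50 − (-288) = 338. Step 2 — v_13(338) = 2 (factor: 338 = (13^2 · 2); the sign does not affect v_p). Step 3 — |x − y|_13 = 13^{-2} = 1/169.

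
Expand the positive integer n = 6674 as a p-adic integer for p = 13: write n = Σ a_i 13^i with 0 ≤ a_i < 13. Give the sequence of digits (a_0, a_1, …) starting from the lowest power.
(a_0, a_1, …) = (5, 6, 0, 3)

Repeated division by 13 gives the digits low-to-high: 6674 = 5 + 6·13^1 + 3·13^3. Digit sequence: (5, 6, 0, 3).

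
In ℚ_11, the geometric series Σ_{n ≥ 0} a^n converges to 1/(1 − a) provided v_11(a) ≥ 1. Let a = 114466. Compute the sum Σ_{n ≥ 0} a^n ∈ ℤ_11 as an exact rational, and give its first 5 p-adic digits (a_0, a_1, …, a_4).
Σ a^n = 1/(1 − a) = -1/114465;  first 5 digits = (1, 0, 0, 9, 7)

v_11(a) = 3 ≥ 1, so the series converges in ℤ_11 to 1/(1 − a) = 1/(1 − 114466) = -1/114465. Expand this rational in ℤ_11: compute digits iteratively via d_i = x_i mod 11, x_{i+1} = (x_i − d_i)/11. The first 5 digits are (1, 0, 0, 9, 7).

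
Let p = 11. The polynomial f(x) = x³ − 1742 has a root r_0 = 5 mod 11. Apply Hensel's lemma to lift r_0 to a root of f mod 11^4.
r_3 = 3976 (mod 14641)

Hensel: r_{i+1} = r_i − f(r_i)/f′(r_i) mod 11^{i+2}, where f′(x) = 3x². Iterate:
  r_0 = 5 (mod 11)
  r_1 = 104 (mod 121)
  r_2 = 1314 (mod 1331)
  r_3 = 3976 (mod 14641)
Final: r = 3976 with f(r) ≡ 0 mod 11^4.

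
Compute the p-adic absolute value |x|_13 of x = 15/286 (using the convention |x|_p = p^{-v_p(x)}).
|15/286|_13 = 13

Step 1 — compute v_13(x) by factoring powers of 13 out of the numerator and denominator: v_13(15/286) = -1. Step 2 — apply |x|_p = p^{-v_p(x)} = 13^{1} = 13.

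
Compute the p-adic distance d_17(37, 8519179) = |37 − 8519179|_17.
d_17(37, 8519179) = 1/1419857

Step 1 — x − y = 37 − 8519179 = -8519142. Step 2 — v_17(-8519142) = 5 (factor: -8519142 = −(17^5 · 6); the sign does not affect v_p). Step 3 — |x − y|_17 = 17^{-5} = 1/1419857.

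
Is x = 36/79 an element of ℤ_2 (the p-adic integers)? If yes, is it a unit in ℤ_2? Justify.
x ∈ ℤ_2 but not a unit; v_2(x) = 2 > 0

ℤ_2 = {x ∈ ℚ_2 : v_2(x) ≥ 0} and ℤ_2^× = {x ∈ ℤ_2 : v_2(x) = 0}. Here v_2(36/79) = v_2(num) − v_2(den) = 2; compare against these criteria.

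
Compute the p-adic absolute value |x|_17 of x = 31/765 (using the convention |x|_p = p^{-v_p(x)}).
|31/765|_17 = 17

Step 1 — compute v_17(x) by factoring powers of 17 out of the numerator and denominator: v_17(31/765) = -1. Step 2 — apply |x|_p = p^{-v_p(x)} = 17^{1} = 17.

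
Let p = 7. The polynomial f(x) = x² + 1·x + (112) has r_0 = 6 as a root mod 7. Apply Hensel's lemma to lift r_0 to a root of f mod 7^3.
r_2 = 307 (mod 343)

Hensel: r_{i+1} = r_i − f(r_i)·(f′(r_i))^{-1} mod 7^{i+2}, f′(x) = 2x + 1. Iterate:
  r_0 = 6 (mod 7)
  r_1 = 13 (mod 49)
  r_2 = 307 (mod 343)
Final: r = 307 satisfies f(r) ≡ 0 mod 7^3.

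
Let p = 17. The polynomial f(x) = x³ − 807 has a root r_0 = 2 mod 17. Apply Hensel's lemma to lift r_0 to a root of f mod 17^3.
r_2 = 189 (mod 4913)

Hensel: r_{i+1} = r_i − f(r_i)/f′(r_i) mod 17^{i+2}, where f′(x) = 3x². Iterate:
  r_0 = 2 (mod 17)
  r_1 = 189 (mod 289)
  r_2 = 189 (mod 4913)
Final: r = 189 with f(r) ≡ 0 mod 17^3.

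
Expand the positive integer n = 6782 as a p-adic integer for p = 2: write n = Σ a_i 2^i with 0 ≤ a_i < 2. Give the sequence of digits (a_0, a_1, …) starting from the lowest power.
(a_0, a_1, …) = (0, 1, 1, 1, 1, 1, 1, 0, 0, 1, 0, 1, 1)

Repeated division by 2 gives the digits low-to-high: 6782 = 1·2^1 + 1·2^2 + 1·2^3 + 1·2^4 + 1·2^5 + 1·2^6 + 1·2^9 + 1·2^11 + 1·2^12. Digit sequence: (0, 1, 1, 1, 1, 1, 1, 0, 0, 1, 0, 1, 1).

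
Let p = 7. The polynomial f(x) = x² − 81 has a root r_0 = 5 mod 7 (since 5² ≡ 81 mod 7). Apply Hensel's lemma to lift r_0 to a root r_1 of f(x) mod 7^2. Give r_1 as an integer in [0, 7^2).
r_1 = 40 (mod 49)

Hensel's recurrence: r_{i+1} = r_i − f(r_i)·(f′(r_i))^{-1} mod 7^{i+2}, with f′(x) = 2x. Iterate:
  r_0 = 5 (mod 7)
  r_1 = 40 (mod 49)
Final: r_1 = 40, and one checks f(r_1) ≡ 0 mod 7^2.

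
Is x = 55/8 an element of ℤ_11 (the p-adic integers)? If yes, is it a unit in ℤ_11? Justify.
x ∈ ℤ_11 but not a unit; v_11(x) = 1 > 0

ℤ_11 = {x ∈ ℚ_11 : v_11(x) ≥ 0} and ℤ_11^× = {x ∈ ℤ_11 : v_11(x) = 0}. Here v_11(55/8) = v_11(num) − v_11(den) = 1; compare against these criteria.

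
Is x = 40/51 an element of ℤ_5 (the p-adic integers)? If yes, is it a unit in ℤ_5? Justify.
x ∈ ℤ_5 but not a unit; v_5(x) = 1 > 0

ℤ_5 = {x ∈ ℚ_5 : v_5(x) ≥ 0} and ℤ_5^× = {x ∈ ℤ_5 : v_5(x) = 0}. Here v_5(40/51) = v_5(num) − v_5(den) = 1; compare against these criteria.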